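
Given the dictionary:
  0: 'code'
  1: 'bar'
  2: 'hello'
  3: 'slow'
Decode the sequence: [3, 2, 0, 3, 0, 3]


Look up each index in the dictionary:
  3 -> 'slow'
  2 -> 'hello'
  0 -> 'code'
  3 -> 'slow'
  0 -> 'code'
  3 -> 'slow'

Decoded: "slow hello code slow code slow"


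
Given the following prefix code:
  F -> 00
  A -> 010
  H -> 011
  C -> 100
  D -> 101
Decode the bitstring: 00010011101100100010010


Decoding step by step:
Bits 00 -> F
Bits 010 -> A
Bits 011 -> H
Bits 101 -> D
Bits 100 -> C
Bits 100 -> C
Bits 010 -> A
Bits 010 -> A


Decoded message: FAHDCCAA


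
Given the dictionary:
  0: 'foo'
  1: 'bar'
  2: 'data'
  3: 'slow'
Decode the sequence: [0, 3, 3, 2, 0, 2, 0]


Look up each index in the dictionary:
  0 -> 'foo'
  3 -> 'slow'
  3 -> 'slow'
  2 -> 'data'
  0 -> 'foo'
  2 -> 'data'
  0 -> 'foo'

Decoded: "foo slow slow data foo data foo"


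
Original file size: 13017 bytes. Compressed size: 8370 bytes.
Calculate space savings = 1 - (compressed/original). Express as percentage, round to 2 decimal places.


ratio = compressed/original = 8370/13017 = 0.643005
savings = 1 - ratio = 1 - 0.643005 = 0.356995
as a percentage: 0.356995 * 100 = 35.7%

Space savings = 1 - 8370/13017 = 35.7%


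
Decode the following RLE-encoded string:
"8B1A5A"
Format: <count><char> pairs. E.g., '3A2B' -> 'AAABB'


Expanding each <count><char> pair:
  8B -> 'BBBBBBBB'
  1A -> 'A'
  5A -> 'AAAAA'

Decoded = BBBBBBBBAAAAAA


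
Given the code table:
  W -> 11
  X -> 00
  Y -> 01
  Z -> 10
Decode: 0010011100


Decoding:
00 -> X
10 -> Z
01 -> Y
11 -> W
00 -> X


Result: XZYWX


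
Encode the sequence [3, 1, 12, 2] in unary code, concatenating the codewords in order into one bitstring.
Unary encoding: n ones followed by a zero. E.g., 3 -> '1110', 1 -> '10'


Encode each number as n ones followed by a terminating 0:
  3 -> 1110 (4 bits)
  1 -> 10 (2 bits)
  12 -> 1111111111110 (13 bits)
  2 -> 110 (3 bits)
Total length = 4 + 2 + 13 + 3 = 22 bits.

Unary([3, 1, 12, 2]) = 1110101111111111110110 (22 bits)


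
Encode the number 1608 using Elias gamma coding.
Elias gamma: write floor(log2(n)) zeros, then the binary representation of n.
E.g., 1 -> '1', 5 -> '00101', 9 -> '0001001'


num_bits = floor(log2(1608)) + 1 = 11
leading_zeros = num_bits - 1 = 10
binary(1608) = 11001001000

Elias gamma(1608) = '0000000000' + '11001001000' = 000000000011001001000 (21 bits)


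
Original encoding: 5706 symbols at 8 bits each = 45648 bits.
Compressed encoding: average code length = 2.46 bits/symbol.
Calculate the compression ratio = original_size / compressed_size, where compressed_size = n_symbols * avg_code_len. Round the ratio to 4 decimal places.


original_size = n_symbols * orig_bits = 5706 * 8 = 45648 bits
compressed_size = n_symbols * avg_code_len = 5706 * 2.46 = 14036.76 bits
ratio = original_size / compressed_size = 45648 / 14036.76 = 3.252

Compression ratio = 3.252


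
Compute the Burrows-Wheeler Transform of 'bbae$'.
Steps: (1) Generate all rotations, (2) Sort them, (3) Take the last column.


Rotations (sorted):
  0: $bbae -> last char: e
  1: ae$bb -> last char: b
  2: bae$b -> last char: b
  3: bbae$ -> last char: $
  4: e$bba -> last char: a


BWT = ebb$a


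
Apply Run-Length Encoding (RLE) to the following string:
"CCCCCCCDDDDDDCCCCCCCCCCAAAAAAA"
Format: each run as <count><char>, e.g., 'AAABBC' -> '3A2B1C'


Scanning runs left to right:
  i=0: run of 'C' x 7 -> '7C'
  i=7: run of 'D' x 6 -> '6D'
  i=13: run of 'C' x 10 -> '10C'
  i=23: run of 'A' x 7 -> '7A'

RLE = 7C6D10C7A


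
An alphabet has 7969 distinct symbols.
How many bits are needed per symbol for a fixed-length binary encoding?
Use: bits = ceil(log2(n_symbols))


log2(7969) = 12.9602
Bracket: 2^12 = 4096 < 7969 <= 2^13 = 8192
So ceil(log2(7969)) = 13

bits = ceil(log2(7969)) = ceil(12.9602) = 13 bits


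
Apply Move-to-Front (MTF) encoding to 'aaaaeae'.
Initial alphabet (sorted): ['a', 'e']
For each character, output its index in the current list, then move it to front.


MTF encoding:
'a': index 0 in ['a', 'e'] -> ['a', 'e']
'a': index 0 in ['a', 'e'] -> ['a', 'e']
'a': index 0 in ['a', 'e'] -> ['a', 'e']
'a': index 0 in ['a', 'e'] -> ['a', 'e']
'e': index 1 in ['a', 'e'] -> ['e', 'a']
'a': index 1 in ['e', 'a'] -> ['a', 'e']
'e': index 1 in ['a', 'e'] -> ['e', 'a']


Output: [0, 0, 0, 0, 1, 1, 1]


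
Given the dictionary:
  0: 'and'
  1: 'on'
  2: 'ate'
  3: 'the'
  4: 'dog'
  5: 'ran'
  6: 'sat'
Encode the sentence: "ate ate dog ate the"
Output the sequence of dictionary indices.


Look up each word in the dictionary:
  'ate' -> 2
  'ate' -> 2
  'dog' -> 4
  'ate' -> 2
  'the' -> 3

Encoded: [2, 2, 4, 2, 3]


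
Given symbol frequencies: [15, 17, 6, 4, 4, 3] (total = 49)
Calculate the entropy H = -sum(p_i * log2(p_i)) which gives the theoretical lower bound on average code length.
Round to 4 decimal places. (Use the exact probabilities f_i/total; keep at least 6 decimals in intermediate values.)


Per-symbol terms -p_i * log2(p_i) with p_i = f_i/49:
  p = 15/49 = 0.306122: log2(p) = -1.707819, -p*log2(p) = 0.522802
  p = 17/49 = 0.346939: log2(p) = -1.527247, -p*log2(p) = 0.529861
  p = 6/49 = 0.122449: log2(p) = -3.029747, -p*log2(p) = 0.370989
  p = 4/49 = 0.081633: log2(p) = -3.614710, -p*log2(p) = 0.295078
  p = 4/49 = 0.081633: log2(p) = -3.614710, -p*log2(p) = 0.295078
  p = 3/49 = 0.061224: log2(p) = -4.029747, -p*log2(p) = 0.246719
H = 0.522802 + 0.529861 + 0.370989 + 0.295078 + 0.295078 + 0.246719 = 2.260527

H = 2.2605 bits/symbol


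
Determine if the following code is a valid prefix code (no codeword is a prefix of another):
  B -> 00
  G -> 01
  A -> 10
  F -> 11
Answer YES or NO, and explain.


Checking each pair (does one codeword prefix another?):
  B='00' vs G='01': no prefix
  B='00' vs A='10': no prefix
  B='00' vs F='11': no prefix
  G='01' vs B='00': no prefix
  G='01' vs A='10': no prefix
  G='01' vs F='11': no prefix
  A='10' vs B='00': no prefix
  A='10' vs G='01': no prefix
  A='10' vs F='11': no prefix
  F='11' vs B='00': no prefix
  F='11' vs G='01': no prefix
  F='11' vs A='10': no prefix
No violation found over all pairs.

YES -- this is a valid prefix code. No codeword is a prefix of any other codeword.


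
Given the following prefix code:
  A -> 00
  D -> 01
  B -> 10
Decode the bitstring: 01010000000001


Decoding step by step:
Bits 01 -> D
Bits 01 -> D
Bits 00 -> A
Bits 00 -> A
Bits 00 -> A
Bits 00 -> A
Bits 01 -> D


Decoded message: DDAAAAD


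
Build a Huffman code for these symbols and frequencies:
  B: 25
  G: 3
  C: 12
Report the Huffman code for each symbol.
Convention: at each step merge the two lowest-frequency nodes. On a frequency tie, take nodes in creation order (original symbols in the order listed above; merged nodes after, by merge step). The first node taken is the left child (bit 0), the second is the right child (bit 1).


Huffman tree construction:
Step 1: Merge G(3) + C(12) = 15
Step 2: Merge (G+C)(15) + B(25) = 40
Read each symbol's code off the tree from the root (left child = 0, right child = 1).

Codes:
  B: 1 (length 1)
  G: 00 (length 2)
  C: 01 (length 2)
Average code length: 55/40 = 1.3750 bits/symbol


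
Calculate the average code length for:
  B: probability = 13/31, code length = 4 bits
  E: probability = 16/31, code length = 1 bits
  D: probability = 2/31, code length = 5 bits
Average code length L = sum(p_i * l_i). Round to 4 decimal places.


Weighted contributions p_i * l_i:
  B: (13/31) * 4 = 52/31
  E: (16/31) * 1 = 16/31
  D: (2/31) * 5 = 10/31
Sum = (52 + 16 + 10)/31 = 78/31

L = 78/31 = 2.5161 bits/symbol


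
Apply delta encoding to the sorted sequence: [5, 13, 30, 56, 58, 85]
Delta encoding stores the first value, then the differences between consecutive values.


First value: 5
Deltas:
  13 - 5 = 8
  30 - 13 = 17
  56 - 30 = 26
  58 - 56 = 2
  85 - 58 = 27


Delta encoded: [5, 8, 17, 26, 2, 27]


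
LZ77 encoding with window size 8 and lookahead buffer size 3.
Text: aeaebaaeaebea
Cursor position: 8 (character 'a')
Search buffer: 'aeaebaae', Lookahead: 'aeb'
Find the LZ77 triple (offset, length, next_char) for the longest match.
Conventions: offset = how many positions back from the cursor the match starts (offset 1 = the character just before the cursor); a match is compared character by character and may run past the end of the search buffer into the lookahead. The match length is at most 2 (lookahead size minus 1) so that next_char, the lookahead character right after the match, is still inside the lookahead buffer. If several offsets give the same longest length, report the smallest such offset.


Try each offset into the search buffer:
  offset=1 (pos 7, char 'e'): match length 0
  offset=2 (pos 6, char 'a'): match length 2
  offset=3 (pos 5, char 'a'): match length 1
  offset=4 (pos 4, char 'b'): match length 0
  offset=5 (pos 3, char 'e'): match length 0
  offset=6 (pos 2, char 'a'): match length 2
  offset=7 (pos 1, char 'e'): match length 0
  offset=8 (pos 0, char 'a'): match length 2
Longest match has length 2, found at offsets 2, 6, 8; take the smallest, offset 2.
next_char = character at position 8 + 2 = 10 -> 'b'

Best match: offset=2, length=2 (matching 'ae' starting at position 6)
LZ77 triple: (2, 2, 'b')


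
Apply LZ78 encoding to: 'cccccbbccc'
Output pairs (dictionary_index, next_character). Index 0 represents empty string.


LZ78 encoding steps:
Dictionary: {0: ''}
Step 1: w='' (idx 0), next='c' -> output (0, 'c'), add 'c' as idx 1
Step 2: w='c' (idx 1), next='c' -> output (1, 'c'), add 'cc' as idx 2
Step 3: w='cc' (idx 2), next='b' -> output (2, 'b'), add 'ccb' as idx 3
Step 4: w='' (idx 0), next='b' -> output (0, 'b'), add 'b' as idx 4
Step 5: w='cc' (idx 2), next='c' -> output (2, 'c'), add 'ccc' as idx 5


Encoded: [(0, 'c'), (1, 'c'), (2, 'b'), (0, 'b'), (2, 'c')]


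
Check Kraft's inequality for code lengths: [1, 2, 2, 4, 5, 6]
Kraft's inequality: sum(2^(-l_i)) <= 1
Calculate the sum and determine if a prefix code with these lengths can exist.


Sum = 2^(-1) + 2^(-2) + 2^(-2) + 2^(-4) + 2^(-5) + 2^(-6)
    = 0.5 + 0.25 + 0.25 + 0.0625 + 0.03125 + 0.015625
    = 71/64 = 1.109375
Since 1.109375 > 1, Kraft's inequality is NOT satisfied.
A prefix code with these lengths CANNOT exist.

Kraft sum = 1.109375. Not satisfied.


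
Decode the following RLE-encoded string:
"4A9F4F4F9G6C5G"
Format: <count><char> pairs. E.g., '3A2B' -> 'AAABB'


Expanding each <count><char> pair:
  4A -> 'AAAA'
  9F -> 'FFFFFFFFF'
  4F -> 'FFFF'
  4F -> 'FFFF'
  9G -> 'GGGGGGGGG'
  6C -> 'CCCCCC'
  5G -> 'GGGGG'

Decoded = AAAAFFFFFFFFFFFFFFFFFGGGGGGGGGCCCCCCGGGGG


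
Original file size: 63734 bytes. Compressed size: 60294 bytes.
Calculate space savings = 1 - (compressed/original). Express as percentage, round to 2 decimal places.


ratio = compressed/original = 60294/63734 = 0.946026
savings = 1 - ratio = 1 - 0.946026 = 0.053974
as a percentage: 0.053974 * 100 = 5.4%

Space savings = 1 - 60294/63734 = 5.4%


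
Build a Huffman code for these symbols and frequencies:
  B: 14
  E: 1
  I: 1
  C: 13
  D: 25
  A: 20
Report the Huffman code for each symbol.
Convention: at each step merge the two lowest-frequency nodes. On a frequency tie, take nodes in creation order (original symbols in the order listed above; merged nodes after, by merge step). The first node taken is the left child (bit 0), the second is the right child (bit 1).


Huffman tree construction:
Step 1: Merge E(1) + I(1) = 2
Step 2: Merge (E+I)(2) + C(13) = 15
Step 3: Merge B(14) + ((E+I)+C)(15) = 29
Step 4: Merge A(20) + D(25) = 45
Step 5: Merge (B+((E+I)+C))(29) + (A+D)(45) = 74
Read each symbol's code off the tree from the root (left child = 0, right child = 1).

Codes:
  B: 00 (length 2)
  E: 0100 (length 4)
  I: 0101 (length 4)
  C: 011 (length 3)
  D: 11 (length 2)
  A: 10 (length 2)
Average code length: 165/74 = 2.2297 bits/symbol


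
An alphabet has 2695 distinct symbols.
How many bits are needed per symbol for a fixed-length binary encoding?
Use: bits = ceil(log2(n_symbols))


log2(2695) = 11.3961
Bracket: 2^11 = 2048 < 2695 <= 2^12 = 4096
So ceil(log2(2695)) = 12

bits = ceil(log2(2695)) = ceil(11.3961) = 12 bits


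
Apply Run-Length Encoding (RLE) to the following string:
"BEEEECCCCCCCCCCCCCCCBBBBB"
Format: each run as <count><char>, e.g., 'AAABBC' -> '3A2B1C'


Scanning runs left to right:
  i=0: run of 'B' x 1 -> '1B'
  i=1: run of 'E' x 4 -> '4E'
  i=5: run of 'C' x 15 -> '15C'
  i=20: run of 'B' x 5 -> '5B'

RLE = 1B4E15C5B


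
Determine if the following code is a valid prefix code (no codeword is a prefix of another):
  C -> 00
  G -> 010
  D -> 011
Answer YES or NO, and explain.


Checking each pair (does one codeword prefix another?):
  C='00' vs G='010': no prefix
  C='00' vs D='011': no prefix
  G='010' vs C='00': no prefix
  G='010' vs D='011': no prefix
  D='011' vs C='00': no prefix
  D='011' vs G='010': no prefix
No violation found over all pairs.

YES -- this is a valid prefix code. No codeword is a prefix of any other codeword.


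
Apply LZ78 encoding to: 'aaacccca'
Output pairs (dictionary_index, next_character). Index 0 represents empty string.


LZ78 encoding steps:
Dictionary: {0: ''}
Step 1: w='' (idx 0), next='a' -> output (0, 'a'), add 'a' as idx 1
Step 2: w='a' (idx 1), next='a' -> output (1, 'a'), add 'aa' as idx 2
Step 3: w='' (idx 0), next='c' -> output (0, 'c'), add 'c' as idx 3
Step 4: w='c' (idx 3), next='c' -> output (3, 'c'), add 'cc' as idx 4
Step 5: w='c' (idx 3), next='a' -> output (3, 'a'), add 'ca' as idx 5


Encoded: [(0, 'a'), (1, 'a'), (0, 'c'), (3, 'c'), (3, 'a')]


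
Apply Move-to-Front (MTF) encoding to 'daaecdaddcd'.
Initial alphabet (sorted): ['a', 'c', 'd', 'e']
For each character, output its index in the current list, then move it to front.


MTF encoding:
'd': index 2 in ['a', 'c', 'd', 'e'] -> ['d', 'a', 'c', 'e']
'a': index 1 in ['d', 'a', 'c', 'e'] -> ['a', 'd', 'c', 'e']
'a': index 0 in ['a', 'd', 'c', 'e'] -> ['a', 'd', 'c', 'e']
'e': index 3 in ['a', 'd', 'c', 'e'] -> ['e', 'a', 'd', 'c']
'c': index 3 in ['e', 'a', 'd', 'c'] -> ['c', 'e', 'a', 'd']
'd': index 3 in ['c', 'e', 'a', 'd'] -> ['d', 'c', 'e', 'a']
'a': index 3 in ['d', 'c', 'e', 'a'] -> ['a', 'd', 'c', 'e']
'd': index 1 in ['a', 'd', 'c', 'e'] -> ['d', 'a', 'c', 'e']
'd': index 0 in ['d', 'a', 'c', 'e'] -> ['d', 'a', 'c', 'e']
'c': index 2 in ['d', 'a', 'c', 'e'] -> ['c', 'd', 'a', 'e']
'd': index 1 in ['c', 'd', 'a', 'e'] -> ['d', 'c', 'a', 'e']


Output: [2, 1, 0, 3, 3, 3, 3, 1, 0, 2, 1]


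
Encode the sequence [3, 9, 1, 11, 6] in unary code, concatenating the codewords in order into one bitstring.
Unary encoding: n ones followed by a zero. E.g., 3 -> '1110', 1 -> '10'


Encode each number as n ones followed by a terminating 0:
  3 -> 1110 (4 bits)
  9 -> 1111111110 (10 bits)
  1 -> 10 (2 bits)
  11 -> 111111111110 (12 bits)
  6 -> 1111110 (7 bits)
Total length = 4 + 10 + 2 + 12 + 7 = 35 bits.

Unary([3, 9, 1, 11, 6]) = 11101111111110101111111111101111110 (35 bits)


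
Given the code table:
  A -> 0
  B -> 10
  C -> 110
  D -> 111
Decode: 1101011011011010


Decoding:
110 -> C
10 -> B
110 -> C
110 -> C
110 -> C
10 -> B


Result: CBCCCB


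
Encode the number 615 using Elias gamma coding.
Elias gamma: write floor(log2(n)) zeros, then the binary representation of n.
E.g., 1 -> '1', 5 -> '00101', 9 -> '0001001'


num_bits = floor(log2(615)) + 1 = 10
leading_zeros = num_bits - 1 = 9
binary(615) = 1001100111

Elias gamma(615) = '000000000' + '1001100111' = 0000000001001100111 (19 bits)


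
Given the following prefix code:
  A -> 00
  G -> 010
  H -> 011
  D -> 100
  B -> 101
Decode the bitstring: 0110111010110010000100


Decoding step by step:
Bits 011 -> H
Bits 011 -> H
Bits 101 -> B
Bits 011 -> H
Bits 00 -> A
Bits 100 -> D
Bits 00 -> A
Bits 100 -> D


Decoded message: HHBHADAD


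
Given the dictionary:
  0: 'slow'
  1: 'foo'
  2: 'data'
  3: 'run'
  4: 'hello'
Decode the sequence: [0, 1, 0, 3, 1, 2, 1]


Look up each index in the dictionary:
  0 -> 'slow'
  1 -> 'foo'
  0 -> 'slow'
  3 -> 'run'
  1 -> 'foo'
  2 -> 'data'
  1 -> 'foo'

Decoded: "slow foo slow run foo data foo"


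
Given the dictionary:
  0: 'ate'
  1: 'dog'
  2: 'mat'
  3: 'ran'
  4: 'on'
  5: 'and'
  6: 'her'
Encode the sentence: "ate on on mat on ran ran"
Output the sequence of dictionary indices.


Look up each word in the dictionary:
  'ate' -> 0
  'on' -> 4
  'on' -> 4
  'mat' -> 2
  'on' -> 4
  'ran' -> 3
  'ran' -> 3

Encoded: [0, 4, 4, 2, 4, 3, 3]


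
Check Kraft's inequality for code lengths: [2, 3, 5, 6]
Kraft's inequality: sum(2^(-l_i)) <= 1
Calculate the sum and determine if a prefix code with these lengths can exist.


Sum = 2^(-2) + 2^(-3) + 2^(-5) + 2^(-6)
    = 0.25 + 0.125 + 0.03125 + 0.015625
    = 27/64 = 0.421875
Since 0.421875 <= 1, Kraft's inequality IS satisfied.
A prefix code with these lengths CAN exist.

Kraft sum = 0.421875. Satisfied.


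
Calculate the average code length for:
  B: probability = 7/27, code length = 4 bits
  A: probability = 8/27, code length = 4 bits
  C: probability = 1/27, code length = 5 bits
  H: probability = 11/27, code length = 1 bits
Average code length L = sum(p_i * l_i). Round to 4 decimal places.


Weighted contributions p_i * l_i:
  B: (7/27) * 4 = 28/27
  A: (8/27) * 4 = 32/27
  C: (1/27) * 5 = 5/27
  H: (11/27) * 1 = 11/27
Sum = (28 + 32 + 5 + 11)/27 = 76/27

L = 76/27 = 2.8148 bits/symbol


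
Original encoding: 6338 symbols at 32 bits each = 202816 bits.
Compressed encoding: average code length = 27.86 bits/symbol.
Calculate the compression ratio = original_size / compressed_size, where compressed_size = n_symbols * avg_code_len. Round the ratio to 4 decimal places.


original_size = n_symbols * orig_bits = 6338 * 32 = 202816 bits
compressed_size = n_symbols * avg_code_len = 6338 * 27.86 = 176576.68 bits
ratio = original_size / compressed_size = 202816 / 176576.68 = 1.1486

Compression ratio = 1.1486


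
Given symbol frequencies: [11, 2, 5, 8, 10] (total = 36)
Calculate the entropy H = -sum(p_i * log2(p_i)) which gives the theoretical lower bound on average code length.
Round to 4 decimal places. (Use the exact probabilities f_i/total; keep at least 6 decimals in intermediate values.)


Per-symbol terms -p_i * log2(p_i) with p_i = f_i/36:
  p = 11/36 = 0.305556: log2(p) = -1.710493, -p*log2(p) = 0.522651
  p = 2/36 = 0.055556: log2(p) = -4.169925, -p*log2(p) = 0.231663
  p = 5/36 = 0.138889: log2(p) = -2.847997, -p*log2(p) = 0.395555
  p = 8/36 = 0.222222: log2(p) = -2.169925, -p*log2(p) = 0.482206
  p = 10/36 = 0.277778: log2(p) = -1.847997, -p*log2(p) = 0.513332
H = 0.522651 + 0.231663 + 0.395555 + 0.482206 + 0.513332 = 2.145407

H = 2.1454 bits/symbol


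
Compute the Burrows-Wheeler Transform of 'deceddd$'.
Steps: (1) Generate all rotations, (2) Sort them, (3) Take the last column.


Rotations (sorted):
  0: $deceddd -> last char: d
  1: ceddd$de -> last char: e
  2: d$decedd -> last char: d
  3: dd$deced -> last char: d
  4: ddd$dece -> last char: e
  5: deceddd$ -> last char: $
  6: eceddd$d -> last char: d
  7: eddd$dec -> last char: c


BWT = dedde$dc


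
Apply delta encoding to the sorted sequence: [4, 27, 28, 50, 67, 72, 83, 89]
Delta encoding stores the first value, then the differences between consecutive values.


First value: 4
Deltas:
  27 - 4 = 23
  28 - 27 = 1
  50 - 28 = 22
  67 - 50 = 17
  72 - 67 = 5
  83 - 72 = 11
  89 - 83 = 6


Delta encoded: [4, 23, 1, 22, 17, 5, 11, 6]


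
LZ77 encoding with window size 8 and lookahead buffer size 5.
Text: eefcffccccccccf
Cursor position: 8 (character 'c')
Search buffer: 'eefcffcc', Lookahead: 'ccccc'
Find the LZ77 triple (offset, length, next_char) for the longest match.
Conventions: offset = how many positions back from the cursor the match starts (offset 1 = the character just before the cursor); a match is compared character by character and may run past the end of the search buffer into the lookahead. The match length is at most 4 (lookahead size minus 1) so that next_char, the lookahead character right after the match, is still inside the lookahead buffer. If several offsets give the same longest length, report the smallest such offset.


Try each offset into the search buffer:
  offset=1 (pos 7, char 'c'): match length 4
  offset=2 (pos 6, char 'c'): match length 4
  offset=3 (pos 5, char 'f'): match length 0
  offset=4 (pos 4, char 'f'): match length 0
  offset=5 (pos 3, char 'c'): match length 1
  offset=6 (pos 2, char 'f'): match length 0
  offset=7 (pos 1, char 'e'): match length 0
  offset=8 (pos 0, char 'e'): match length 0
Longest match has length 4, found at offsets 1, 2; take the smallest, offset 1.
next_char = character at position 8 + 4 = 12 -> 'c'

Best match: offset=1, length=4 (matching 'cccc' starting at position 7)
LZ77 triple: (1, 4, 'c')


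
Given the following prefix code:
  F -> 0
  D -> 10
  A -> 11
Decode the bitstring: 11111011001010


Decoding step by step:
Bits 11 -> A
Bits 11 -> A
Bits 10 -> D
Bits 11 -> A
Bits 0 -> F
Bits 0 -> F
Bits 10 -> D
Bits 10 -> D


Decoded message: AADAFFDD


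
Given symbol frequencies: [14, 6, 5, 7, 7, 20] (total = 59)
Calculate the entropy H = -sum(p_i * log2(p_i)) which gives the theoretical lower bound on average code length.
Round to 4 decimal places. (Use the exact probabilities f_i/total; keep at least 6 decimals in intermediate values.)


Per-symbol terms -p_i * log2(p_i) with p_i = f_i/59:
  p = 14/59 = 0.237288: log2(p) = -2.075288, -p*log2(p) = 0.492441
  p = 6/59 = 0.101695: log2(p) = -3.297681, -p*log2(p) = 0.335357
  p = 5/59 = 0.084746: log2(p) = -3.560715, -p*log2(p) = 0.301756
  p = 7/59 = 0.118644: log2(p) = -3.075288, -p*log2(p) = 0.364865
  p = 7/59 = 0.118644: log2(p) = -3.075288, -p*log2(p) = 0.364865
  p = 20/59 = 0.338983: log2(p) = -1.560715, -p*log2(p) = 0.529056
H = 0.492441 + 0.335357 + 0.301756 + 0.364865 + 0.364865 + 0.529056 = 2.388340

H = 2.3883 bits/symbol


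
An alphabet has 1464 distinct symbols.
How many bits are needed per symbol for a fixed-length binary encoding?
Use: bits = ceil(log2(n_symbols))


log2(1464) = 10.5157
Bracket: 2^10 = 1024 < 1464 <= 2^11 = 2048
So ceil(log2(1464)) = 11

bits = ceil(log2(1464)) = ceil(10.5157) = 11 bits


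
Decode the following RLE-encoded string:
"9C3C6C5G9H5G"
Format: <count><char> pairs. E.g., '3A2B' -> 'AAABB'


Expanding each <count><char> pair:
  9C -> 'CCCCCCCCC'
  3C -> 'CCC'
  6C -> 'CCCCCC'
  5G -> 'GGGGG'
  9H -> 'HHHHHHHHH'
  5G -> 'GGGGG'

Decoded = CCCCCCCCCCCCCCCCCCGGGGGHHHHHHHHHGGGGG


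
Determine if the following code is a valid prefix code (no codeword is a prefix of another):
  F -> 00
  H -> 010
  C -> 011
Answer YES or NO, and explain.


Checking each pair (does one codeword prefix another?):
  F='00' vs H='010': no prefix
  F='00' vs C='011': no prefix
  H='010' vs F='00': no prefix
  H='010' vs C='011': no prefix
  C='011' vs F='00': no prefix
  C='011' vs H='010': no prefix
No violation found over all pairs.

YES -- this is a valid prefix code. No codeword is a prefix of any other codeword.


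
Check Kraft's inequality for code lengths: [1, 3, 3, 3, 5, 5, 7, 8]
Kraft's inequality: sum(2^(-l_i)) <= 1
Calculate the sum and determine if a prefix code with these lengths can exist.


Sum = 2^(-1) + 2^(-3) + 2^(-3) + 2^(-3) + 2^(-5) + 2^(-5) + 2^(-7) + 2^(-8)
    = 0.5 + 0.125 + 0.125 + 0.125 + 0.03125 + 0.03125 + 0.0078125 + 0.00390625
    = 243/256 = 0.94921875
Since 0.94921875 <= 1, Kraft's inequality IS satisfied.
A prefix code with these lengths CAN exist.

Kraft sum = 0.94921875. Satisfied.


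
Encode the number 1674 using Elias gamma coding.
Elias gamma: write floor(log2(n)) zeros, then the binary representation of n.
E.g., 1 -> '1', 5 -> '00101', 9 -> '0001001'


num_bits = floor(log2(1674)) + 1 = 11
leading_zeros = num_bits - 1 = 10
binary(1674) = 11010001010

Elias gamma(1674) = '0000000000' + '11010001010' = 000000000011010001010 (21 bits)


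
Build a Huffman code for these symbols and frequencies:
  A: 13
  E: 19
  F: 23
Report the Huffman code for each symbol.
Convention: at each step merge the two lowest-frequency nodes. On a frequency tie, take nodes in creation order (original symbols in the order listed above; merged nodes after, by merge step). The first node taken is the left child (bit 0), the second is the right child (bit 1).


Huffman tree construction:
Step 1: Merge A(13) + E(19) = 32
Step 2: Merge F(23) + (A+E)(32) = 55
Read each symbol's code off the tree from the root (left child = 0, right child = 1).

Codes:
  A: 10 (length 2)
  E: 11 (length 2)
  F: 0 (length 1)
Average code length: 87/55 = 1.5818 bits/symbol


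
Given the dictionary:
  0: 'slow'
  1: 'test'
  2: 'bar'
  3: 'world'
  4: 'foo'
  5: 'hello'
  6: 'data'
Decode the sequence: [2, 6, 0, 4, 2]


Look up each index in the dictionary:
  2 -> 'bar'
  6 -> 'data'
  0 -> 'slow'
  4 -> 'foo'
  2 -> 'bar'

Decoded: "bar data slow foo bar"


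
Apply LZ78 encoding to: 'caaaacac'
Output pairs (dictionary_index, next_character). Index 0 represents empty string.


LZ78 encoding steps:
Dictionary: {0: ''}
Step 1: w='' (idx 0), next='c' -> output (0, 'c'), add 'c' as idx 1
Step 2: w='' (idx 0), next='a' -> output (0, 'a'), add 'a' as idx 2
Step 3: w='a' (idx 2), next='a' -> output (2, 'a'), add 'aa' as idx 3
Step 4: w='a' (idx 2), next='c' -> output (2, 'c'), add 'ac' as idx 4
Step 5: w='ac' (idx 4), end of input -> output (4, '')


Encoded: [(0, 'c'), (0, 'a'), (2, 'a'), (2, 'c'), (4, '')]


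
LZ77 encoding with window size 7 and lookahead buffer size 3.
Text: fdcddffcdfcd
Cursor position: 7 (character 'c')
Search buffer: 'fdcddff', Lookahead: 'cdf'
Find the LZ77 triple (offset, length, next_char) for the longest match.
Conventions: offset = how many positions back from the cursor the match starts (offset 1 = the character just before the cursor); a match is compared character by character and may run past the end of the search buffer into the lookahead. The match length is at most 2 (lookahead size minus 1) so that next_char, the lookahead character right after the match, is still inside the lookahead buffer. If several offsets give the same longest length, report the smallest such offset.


Try each offset into the search buffer:
  offset=1 (pos 6, char 'f'): match length 0
  offset=2 (pos 5, char 'f'): match length 0
  offset=3 (pos 4, char 'd'): match length 0
  offset=4 (pos 3, char 'd'): match length 0
  offset=5 (pos 2, char 'c'): match length 2
  offset=6 (pos 1, char 'd'): match length 0
  offset=7 (pos 0, char 'f'): match length 0
Longest match has length 2 at offset 5.
next_char = character at position 7 + 2 = 9 -> 'f'

Best match: offset=5, length=2 (matching 'cd' starting at position 2)
LZ77 triple: (5, 2, 'f')


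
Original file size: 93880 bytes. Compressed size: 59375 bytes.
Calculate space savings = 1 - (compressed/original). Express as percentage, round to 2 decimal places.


ratio = compressed/original = 59375/93880 = 0.632456
savings = 1 - ratio = 1 - 0.632456 = 0.367544
as a percentage: 0.367544 * 100 = 36.75%

Space savings = 1 - 59375/93880 = 36.75%


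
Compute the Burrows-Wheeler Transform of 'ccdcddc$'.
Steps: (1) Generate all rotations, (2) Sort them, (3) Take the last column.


Rotations (sorted):
  0: $ccdcddc -> last char: c
  1: c$ccdcdd -> last char: d
  2: ccdcddc$ -> last char: $
  3: cdcddc$c -> last char: c
  4: cddc$ccd -> last char: d
  5: dc$ccdcd -> last char: d
  6: dcddc$cc -> last char: c
  7: ddc$ccdc -> last char: c


BWT = cd$cddcc


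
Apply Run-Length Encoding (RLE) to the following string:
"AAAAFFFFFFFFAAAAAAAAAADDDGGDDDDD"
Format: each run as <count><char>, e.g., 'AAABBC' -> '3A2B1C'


Scanning runs left to right:
  i=0: run of 'A' x 4 -> '4A'
  i=4: run of 'F' x 8 -> '8F'
  i=12: run of 'A' x 10 -> '10A'
  i=22: run of 'D' x 3 -> '3D'
  i=25: run of 'G' x 2 -> '2G'
  i=27: run of 'D' x 5 -> '5D'

RLE = 4A8F10A3D2G5D


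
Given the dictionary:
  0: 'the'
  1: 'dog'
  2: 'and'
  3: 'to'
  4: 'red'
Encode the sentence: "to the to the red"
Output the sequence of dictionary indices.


Look up each word in the dictionary:
  'to' -> 3
  'the' -> 0
  'to' -> 3
  'the' -> 0
  'red' -> 4

Encoded: [3, 0, 3, 0, 4]


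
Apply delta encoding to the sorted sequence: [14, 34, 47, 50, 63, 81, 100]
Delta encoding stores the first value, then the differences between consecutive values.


First value: 14
Deltas:
  34 - 14 = 20
  47 - 34 = 13
  50 - 47 = 3
  63 - 50 = 13
  81 - 63 = 18
  100 - 81 = 19


Delta encoded: [14, 20, 13, 3, 13, 18, 19]


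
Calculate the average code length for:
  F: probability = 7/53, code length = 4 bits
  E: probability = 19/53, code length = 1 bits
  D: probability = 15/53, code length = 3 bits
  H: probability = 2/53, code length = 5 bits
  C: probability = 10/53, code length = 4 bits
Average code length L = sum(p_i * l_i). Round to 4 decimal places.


Weighted contributions p_i * l_i:
  F: (7/53) * 4 = 28/53
  E: (19/53) * 1 = 19/53
  D: (15/53) * 3 = 45/53
  H: (2/53) * 5 = 10/53
  C: (10/53) * 4 = 40/53
Sum = (28 + 19 + 45 + 10 + 40)/53 = 142/53

L = 142/53 = 2.6792 bits/symbol


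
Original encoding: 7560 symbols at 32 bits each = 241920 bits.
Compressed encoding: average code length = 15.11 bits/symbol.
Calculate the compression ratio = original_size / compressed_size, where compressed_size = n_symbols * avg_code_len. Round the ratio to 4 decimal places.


original_size = n_symbols * orig_bits = 7560 * 32 = 241920 bits
compressed_size = n_symbols * avg_code_len = 7560 * 15.11 = 114231.6 bits
ratio = original_size / compressed_size = 241920 / 114231.6 = 2.1178

Compression ratio = 2.1178


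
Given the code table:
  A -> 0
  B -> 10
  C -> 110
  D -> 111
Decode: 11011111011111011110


Decoding:
110 -> C
111 -> D
110 -> C
111 -> D
110 -> C
111 -> D
10 -> B


Result: CDCDCDB


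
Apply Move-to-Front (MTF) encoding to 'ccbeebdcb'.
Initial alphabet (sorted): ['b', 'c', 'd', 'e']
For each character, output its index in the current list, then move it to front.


MTF encoding:
'c': index 1 in ['b', 'c', 'd', 'e'] -> ['c', 'b', 'd', 'e']
'c': index 0 in ['c', 'b', 'd', 'e'] -> ['c', 'b', 'd', 'e']
'b': index 1 in ['c', 'b', 'd', 'e'] -> ['b', 'c', 'd', 'e']
'e': index 3 in ['b', 'c', 'd', 'e'] -> ['e', 'b', 'c', 'd']
'e': index 0 in ['e', 'b', 'c', 'd'] -> ['e', 'b', 'c', 'd']
'b': index 1 in ['e', 'b', 'c', 'd'] -> ['b', 'e', 'c', 'd']
'd': index 3 in ['b', 'e', 'c', 'd'] -> ['d', 'b', 'e', 'c']
'c': index 3 in ['d', 'b', 'e', 'c'] -> ['c', 'd', 'b', 'e']
'b': index 2 in ['c', 'd', 'b', 'e'] -> ['b', 'c', 'd', 'e']


Output: [1, 0, 1, 3, 0, 1, 3, 3, 2]


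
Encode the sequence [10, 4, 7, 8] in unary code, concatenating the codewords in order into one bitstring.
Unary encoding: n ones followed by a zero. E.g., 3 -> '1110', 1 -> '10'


Encode each number as n ones followed by a terminating 0:
  10 -> 11111111110 (11 bits)
  4 -> 11110 (5 bits)
  7 -> 11111110 (8 bits)
  8 -> 111111110 (9 bits)
Total length = 11 + 5 + 8 + 9 = 33 bits.

Unary([10, 4, 7, 8]) = 111111111101111011111110111111110 (33 bits)


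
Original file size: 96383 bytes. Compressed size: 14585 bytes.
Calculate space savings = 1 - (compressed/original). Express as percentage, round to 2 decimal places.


ratio = compressed/original = 14585/96383 = 0.151323
savings = 1 - ratio = 1 - 0.151323 = 0.848677
as a percentage: 0.848677 * 100 = 84.87%

Space savings = 1 - 14585/96383 = 84.87%


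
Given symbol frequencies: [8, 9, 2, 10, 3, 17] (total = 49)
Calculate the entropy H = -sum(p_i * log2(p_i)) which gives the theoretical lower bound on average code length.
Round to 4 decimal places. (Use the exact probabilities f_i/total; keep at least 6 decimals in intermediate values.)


Per-symbol terms -p_i * log2(p_i) with p_i = f_i/49:
  p = 8/49 = 0.163265: log2(p) = -2.614710, -p*log2(p) = 0.426891
  p = 9/49 = 0.183673: log2(p) = -2.444785, -p*log2(p) = 0.449042
  p = 2/49 = 0.040816: log2(p) = -4.614710, -p*log2(p) = 0.188356
  p = 10/49 = 0.204082: log2(p) = -2.292782, -p*log2(p) = 0.467915
  p = 3/49 = 0.061224: log2(p) = -4.029747, -p*log2(p) = 0.246719
  p = 17/49 = 0.346939: log2(p) = -1.527247, -p*log2(p) = 0.529861
H = 0.426891 + 0.449042 + 0.188356 + 0.467915 + 0.246719 + 0.529861 = 2.308784

H = 2.3088 bits/symbol


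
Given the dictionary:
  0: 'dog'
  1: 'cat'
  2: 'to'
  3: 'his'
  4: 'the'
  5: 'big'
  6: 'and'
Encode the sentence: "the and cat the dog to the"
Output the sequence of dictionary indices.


Look up each word in the dictionary:
  'the' -> 4
  'and' -> 6
  'cat' -> 1
  'the' -> 4
  'dog' -> 0
  'to' -> 2
  'the' -> 4

Encoded: [4, 6, 1, 4, 0, 2, 4]


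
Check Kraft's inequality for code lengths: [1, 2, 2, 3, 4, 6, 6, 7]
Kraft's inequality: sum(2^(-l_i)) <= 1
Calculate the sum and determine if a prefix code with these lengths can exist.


Sum = 2^(-1) + 2^(-2) + 2^(-2) + 2^(-3) + 2^(-4) + 2^(-6) + 2^(-6) + 2^(-7)
    = 0.5 + 0.25 + 0.25 + 0.125 + 0.0625 + 0.015625 + 0.015625 + 0.0078125
    = 157/128 = 1.2265625
Since 1.2265625 > 1, Kraft's inequality is NOT satisfied.
A prefix code with these lengths CANNOT exist.

Kraft sum = 1.2265625. Not satisfied.


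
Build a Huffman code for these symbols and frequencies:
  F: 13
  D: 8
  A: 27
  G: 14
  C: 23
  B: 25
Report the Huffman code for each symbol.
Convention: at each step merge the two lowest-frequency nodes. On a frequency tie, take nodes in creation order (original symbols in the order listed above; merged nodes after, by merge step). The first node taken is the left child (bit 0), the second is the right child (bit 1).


Huffman tree construction:
Step 1: Merge D(8) + F(13) = 21
Step 2: Merge G(14) + (D+F)(21) = 35
Step 3: Merge C(23) + B(25) = 48
Step 4: Merge A(27) + (G+(D+F))(35) = 62
Step 5: Merge (C+B)(48) + (A+(G+(D+F)))(62) = 110
Read each symbol's code off the tree from the root (left child = 0, right child = 1).

Codes:
  F: 1111 (length 4)
  D: 1110 (length 4)
  A: 10 (length 2)
  G: 110 (length 3)
  C: 00 (length 2)
  B: 01 (length 2)
Average code length: 276/110 = 2.5091 bits/symbol


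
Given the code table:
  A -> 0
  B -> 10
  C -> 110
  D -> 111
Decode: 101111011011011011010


Decoding:
10 -> B
111 -> D
10 -> B
110 -> C
110 -> C
110 -> C
110 -> C
10 -> B


Result: BDBCCCCB


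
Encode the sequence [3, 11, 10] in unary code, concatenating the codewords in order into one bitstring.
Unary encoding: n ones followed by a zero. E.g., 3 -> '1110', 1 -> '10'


Encode each number as n ones followed by a terminating 0:
  3 -> 1110 (4 bits)
  11 -> 111111111110 (12 bits)
  10 -> 11111111110 (11 bits)
Total length = 4 + 12 + 11 = 27 bits.

Unary([3, 11, 10]) = 111011111111111011111111110 (27 bits)


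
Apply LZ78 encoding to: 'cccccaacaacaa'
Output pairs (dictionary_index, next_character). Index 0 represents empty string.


LZ78 encoding steps:
Dictionary: {0: ''}
Step 1: w='' (idx 0), next='c' -> output (0, 'c'), add 'c' as idx 1
Step 2: w='c' (idx 1), next='c' -> output (1, 'c'), add 'cc' as idx 2
Step 3: w='cc' (idx 2), next='a' -> output (2, 'a'), add 'cca' as idx 3
Step 4: w='' (idx 0), next='a' -> output (0, 'a'), add 'a' as idx 4
Step 5: w='c' (idx 1), next='a' -> output (1, 'a'), add 'ca' as idx 5
Step 6: w='a' (idx 4), next='c' -> output (4, 'c'), add 'ac' as idx 6
Step 7: w='a' (idx 4), next='a' -> output (4, 'a'), add 'aa' as idx 7


Encoded: [(0, 'c'), (1, 'c'), (2, 'a'), (0, 'a'), (1, 'a'), (4, 'c'), (4, 'a')]


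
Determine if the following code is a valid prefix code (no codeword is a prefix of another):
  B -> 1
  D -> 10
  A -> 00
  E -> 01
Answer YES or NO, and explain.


Checking each pair (does one codeword prefix another?):
  B='1' vs D='10': prefix -- VIOLATION

NO -- this is NOT a valid prefix code. B (1) is a prefix of D (10).


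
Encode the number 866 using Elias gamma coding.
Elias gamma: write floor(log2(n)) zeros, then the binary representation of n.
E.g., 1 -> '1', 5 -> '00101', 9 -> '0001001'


num_bits = floor(log2(866)) + 1 = 10
leading_zeros = num_bits - 1 = 9
binary(866) = 1101100010

Elias gamma(866) = '000000000' + '1101100010' = 0000000001101100010 (19 bits)


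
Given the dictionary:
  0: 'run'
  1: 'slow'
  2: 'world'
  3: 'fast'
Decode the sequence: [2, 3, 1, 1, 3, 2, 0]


Look up each index in the dictionary:
  2 -> 'world'
  3 -> 'fast'
  1 -> 'slow'
  1 -> 'slow'
  3 -> 'fast'
  2 -> 'world'
  0 -> 'run'

Decoded: "world fast slow slow fast world run"


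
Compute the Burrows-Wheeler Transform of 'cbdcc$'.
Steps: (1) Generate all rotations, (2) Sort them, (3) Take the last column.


Rotations (sorted):
  0: $cbdcc -> last char: c
  1: bdcc$c -> last char: c
  2: c$cbdc -> last char: c
  3: cbdcc$ -> last char: $
  4: cc$cbd -> last char: d
  5: dcc$cb -> last char: b


BWT = ccc$db


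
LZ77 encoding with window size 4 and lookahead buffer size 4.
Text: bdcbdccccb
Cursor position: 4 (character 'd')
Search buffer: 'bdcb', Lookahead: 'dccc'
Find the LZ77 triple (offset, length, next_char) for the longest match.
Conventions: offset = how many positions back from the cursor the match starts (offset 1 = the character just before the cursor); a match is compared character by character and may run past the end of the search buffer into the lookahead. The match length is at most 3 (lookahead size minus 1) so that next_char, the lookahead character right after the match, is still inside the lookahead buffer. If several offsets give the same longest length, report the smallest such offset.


Try each offset into the search buffer:
  offset=1 (pos 3, char 'b'): match length 0
  offset=2 (pos 2, char 'c'): match length 0
  offset=3 (pos 1, char 'd'): match length 2
  offset=4 (pos 0, char 'b'): match length 0
Longest match has length 2 at offset 3.
next_char = character at position 4 + 2 = 6 -> 'c'

Best match: offset=3, length=2 (matching 'dc' starting at position 1)
LZ77 triple: (3, 2, 'c')


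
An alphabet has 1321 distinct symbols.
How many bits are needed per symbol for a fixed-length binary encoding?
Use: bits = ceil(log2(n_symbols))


log2(1321) = 10.3674
Bracket: 2^10 = 1024 < 1321 <= 2^11 = 2048
So ceil(log2(1321)) = 11

bits = ceil(log2(1321)) = ceil(10.3674) = 11 bits


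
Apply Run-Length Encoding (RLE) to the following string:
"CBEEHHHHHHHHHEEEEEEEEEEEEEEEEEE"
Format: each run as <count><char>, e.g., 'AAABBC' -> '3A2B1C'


Scanning runs left to right:
  i=0: run of 'C' x 1 -> '1C'
  i=1: run of 'B' x 1 -> '1B'
  i=2: run of 'E' x 2 -> '2E'
  i=4: run of 'H' x 9 -> '9H'
  i=13: run of 'E' x 18 -> '18E'

RLE = 1C1B2E9H18E


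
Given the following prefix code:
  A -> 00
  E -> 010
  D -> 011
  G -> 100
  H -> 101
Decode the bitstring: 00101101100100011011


Decoding step by step:
Bits 00 -> A
Bits 101 -> H
Bits 101 -> H
Bits 100 -> G
Bits 100 -> G
Bits 011 -> D
Bits 011 -> D


Decoded message: AHHGGDD


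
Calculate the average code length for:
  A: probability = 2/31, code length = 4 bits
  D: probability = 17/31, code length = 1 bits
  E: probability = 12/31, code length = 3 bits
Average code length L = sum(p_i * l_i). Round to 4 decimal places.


Weighted contributions p_i * l_i:
  A: (2/31) * 4 = 8/31
  D: (17/31) * 1 = 17/31
  E: (12/31) * 3 = 36/31
Sum = (8 + 17 + 36)/31 = 61/31

L = 61/31 = 1.9677 bits/symbol


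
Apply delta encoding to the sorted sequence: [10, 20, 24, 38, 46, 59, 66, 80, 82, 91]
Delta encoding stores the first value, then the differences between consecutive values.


First value: 10
Deltas:
  20 - 10 = 10
  24 - 20 = 4
  38 - 24 = 14
  46 - 38 = 8
  59 - 46 = 13
  66 - 59 = 7
  80 - 66 = 14
  82 - 80 = 2
  91 - 82 = 9


Delta encoded: [10, 10, 4, 14, 8, 13, 7, 14, 2, 9]


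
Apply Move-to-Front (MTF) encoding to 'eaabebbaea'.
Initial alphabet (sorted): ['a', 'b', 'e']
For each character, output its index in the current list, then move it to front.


MTF encoding:
'e': index 2 in ['a', 'b', 'e'] -> ['e', 'a', 'b']
'a': index 1 in ['e', 'a', 'b'] -> ['a', 'e', 'b']
'a': index 0 in ['a', 'e', 'b'] -> ['a', 'e', 'b']
'b': index 2 in ['a', 'e', 'b'] -> ['b', 'a', 'e']
'e': index 2 in ['b', 'a', 'e'] -> ['e', 'b', 'a']
'b': index 1 in ['e', 'b', 'a'] -> ['b', 'e', 'a']
'b': index 0 in ['b', 'e', 'a'] -> ['b', 'e', 'a']
'a': index 2 in ['b', 'e', 'a'] -> ['a', 'b', 'e']
'e': index 2 in ['a', 'b', 'e'] -> ['e', 'a', 'b']
'a': index 1 in ['e', 'a', 'b'] -> ['a', 'e', 'b']


Output: [2, 1, 0, 2, 2, 1, 0, 2, 2, 1]
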